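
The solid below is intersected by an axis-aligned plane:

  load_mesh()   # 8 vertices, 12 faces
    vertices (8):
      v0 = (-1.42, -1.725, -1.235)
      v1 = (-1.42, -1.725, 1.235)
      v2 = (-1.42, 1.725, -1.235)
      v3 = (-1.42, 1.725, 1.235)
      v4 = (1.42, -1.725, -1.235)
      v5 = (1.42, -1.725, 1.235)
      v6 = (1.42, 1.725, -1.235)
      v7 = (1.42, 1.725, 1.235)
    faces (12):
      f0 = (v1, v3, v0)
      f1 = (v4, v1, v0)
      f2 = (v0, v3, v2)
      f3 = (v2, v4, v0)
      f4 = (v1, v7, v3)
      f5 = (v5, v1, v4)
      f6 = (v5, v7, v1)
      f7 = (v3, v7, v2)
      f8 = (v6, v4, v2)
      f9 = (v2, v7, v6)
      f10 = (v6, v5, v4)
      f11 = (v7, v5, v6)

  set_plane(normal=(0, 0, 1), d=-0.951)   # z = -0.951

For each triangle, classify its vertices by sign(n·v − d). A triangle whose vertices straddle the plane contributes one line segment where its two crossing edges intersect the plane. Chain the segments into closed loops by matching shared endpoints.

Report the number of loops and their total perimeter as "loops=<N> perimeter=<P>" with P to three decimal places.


loops=1 perimeter=12.580

Straddling triangles (8 of 12):
  (v1,v3,v0) [++-] → (-1.42, -1.32832, -0.951)–(-1.42, -1.725, -0.951)  len=0.3967
  (v4,v1,v0) [-+-] → (1.09346, -1.725, -0.951)–(-1.42, -1.725, -0.951)  len=2.5135
  (v0,v3,v2) [-+-] → (-1.42, -1.32832, -0.951)–(-1.42, 1.725, -0.951)  len=3.0533
  (v5,v1,v4) [++-] → (1.09346, -1.725, -0.951)–(1.42, -1.725, -0.951)  len=0.3265
  (v3,v7,v2) [++-] → (-1.09346, 1.725, -0.951)–(-1.42, 1.725, -0.951)  len=0.3265
  (v2,v7,v6) [-+-] → (-1.09346, 1.725, -0.951)–(1.42, 1.725, -0.951)  len=2.5135
  (v6,v5,v4) [-+-] → (1.42, 1.32832, -0.951)–(1.42, -1.725, -0.951)  len=3.0533
  (v7,v5,v6) [++-] → (1.42, 1.32832, -0.951)–(1.42, 1.725, -0.951)  len=0.3967

Chained into 1 loop(s):
  loop 1: 8 segments, perimeter = 12.5800
Total perimeter = 12.580


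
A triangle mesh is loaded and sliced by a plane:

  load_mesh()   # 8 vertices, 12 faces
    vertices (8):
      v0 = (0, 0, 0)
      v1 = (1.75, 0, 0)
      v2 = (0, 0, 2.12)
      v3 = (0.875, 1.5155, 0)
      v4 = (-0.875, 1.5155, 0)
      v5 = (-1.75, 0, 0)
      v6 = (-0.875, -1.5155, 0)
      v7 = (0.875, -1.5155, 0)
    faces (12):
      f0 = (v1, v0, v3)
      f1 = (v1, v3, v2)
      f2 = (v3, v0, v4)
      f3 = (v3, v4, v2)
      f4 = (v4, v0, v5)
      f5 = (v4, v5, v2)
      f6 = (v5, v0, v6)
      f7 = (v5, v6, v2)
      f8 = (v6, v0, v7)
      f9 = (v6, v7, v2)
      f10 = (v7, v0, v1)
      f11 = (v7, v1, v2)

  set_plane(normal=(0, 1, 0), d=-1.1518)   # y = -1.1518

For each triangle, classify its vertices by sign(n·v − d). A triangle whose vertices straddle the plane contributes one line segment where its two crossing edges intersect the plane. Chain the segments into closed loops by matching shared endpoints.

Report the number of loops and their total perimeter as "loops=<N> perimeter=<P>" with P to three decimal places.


loops=1 perimeter=4.819

Straddling triangles (6 of 12):
  (v5,v0,v6) [++-] → (-0.665012, -1.1518, 0)–(-1.08499, -1.1518, 0)  len=0.4200
  (v5,v6,v2) [+-+] → (-1.08499, -1.1518, 0)–(-0.665012, -1.1518, 0.508772)  len=0.6597
  (v6,v0,v7) [-+-] → (-0.665012, -1.1518, 0)–(0.665012, -1.1518, 0)  len=1.3300
  (v6,v7,v2) [--+] → (0.665012, -1.1518, 0.508772)–(-0.665012, -1.1518, 0.508772)  len=1.3300
  (v7,v0,v1) [-++] → (0.665012, -1.1518, 0)–(1.08499, -1.1518, 0)  len=0.4200
  (v7,v1,v2) [-++] → (1.08499, -1.1518, 0)–(0.665012, -1.1518, 0.508772)  len=0.6597

Chained into 1 loop(s):
  loop 1: 6 segments, perimeter = 4.8194
Total perimeter = 4.819


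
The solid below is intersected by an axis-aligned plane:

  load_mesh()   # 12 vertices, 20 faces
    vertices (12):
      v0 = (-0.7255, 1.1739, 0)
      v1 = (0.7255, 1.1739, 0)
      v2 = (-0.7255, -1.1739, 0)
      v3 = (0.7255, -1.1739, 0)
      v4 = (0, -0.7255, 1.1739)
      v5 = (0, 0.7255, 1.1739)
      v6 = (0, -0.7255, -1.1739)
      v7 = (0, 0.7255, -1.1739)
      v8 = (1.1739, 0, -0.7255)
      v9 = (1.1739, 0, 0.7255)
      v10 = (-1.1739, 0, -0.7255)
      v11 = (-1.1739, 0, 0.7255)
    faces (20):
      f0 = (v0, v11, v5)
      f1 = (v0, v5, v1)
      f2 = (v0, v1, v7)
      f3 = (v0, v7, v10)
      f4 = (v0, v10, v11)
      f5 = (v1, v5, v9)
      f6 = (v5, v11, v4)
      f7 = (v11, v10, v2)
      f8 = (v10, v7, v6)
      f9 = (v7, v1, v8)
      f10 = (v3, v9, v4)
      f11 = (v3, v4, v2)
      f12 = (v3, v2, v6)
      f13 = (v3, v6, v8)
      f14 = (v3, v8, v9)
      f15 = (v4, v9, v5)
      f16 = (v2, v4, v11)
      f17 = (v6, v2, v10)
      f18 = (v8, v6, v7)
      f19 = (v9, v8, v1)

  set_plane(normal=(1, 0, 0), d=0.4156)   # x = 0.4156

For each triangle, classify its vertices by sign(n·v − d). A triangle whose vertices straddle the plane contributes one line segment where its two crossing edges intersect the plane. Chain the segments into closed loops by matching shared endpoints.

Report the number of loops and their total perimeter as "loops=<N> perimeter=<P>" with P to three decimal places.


Straddling triangles (10 of 20):
  (v0,v5,v1) [--+] → (0.4156, 0.982364, 0.501436)–(0.4156, 1.1739, 0)  len=0.5368
  (v0,v1,v7) [-+-] → (0.4156, 1.1739, 0)–(0.4156, 0.982364, -0.501436)  len=0.5368
  (v1,v5,v9) [+-+] → (0.4156, 0.982364, 0.501436)–(0.4156, 0.468649, 1.01515)  len=0.7265
  (v7,v1,v8) [-++] → (0.4156, 0.982364, -0.501436)–(0.4156, 0.468649, -1.01515)  len=0.7265
  (v3,v9,v4) [++-] → (0.4156, -0.468649, 1.01515)–(0.4156, -0.982364, 0.501436)  len=0.7265
  (v3,v4,v2) [+--] → (0.4156, -0.982364, 0.501436)–(0.4156, -1.1739, 0)  len=0.5368
  (v3,v2,v6) [+--] → (0.4156, -1.1739, 0)–(0.4156, -0.982364, -0.501436)  len=0.5368
  (v3,v6,v8) [+-+] → (0.4156, -0.982364, -0.501436)–(0.4156, -0.468649, -1.01515)  len=0.7265
  (v4,v9,v5) [-+-] → (0.4156, -0.468649, 1.01515)–(0.4156, 0.468649, 1.01515)  len=0.9373
  (v8,v6,v7) [+--] → (0.4156, -0.468649, -1.01515)–(0.4156, 0.468649, -1.01515)  len=0.9373

Chained into 1 loop(s):
  loop 1: 10 segments, perimeter = 6.9277
Total perimeter = 6.928

loops=1 perimeter=6.928


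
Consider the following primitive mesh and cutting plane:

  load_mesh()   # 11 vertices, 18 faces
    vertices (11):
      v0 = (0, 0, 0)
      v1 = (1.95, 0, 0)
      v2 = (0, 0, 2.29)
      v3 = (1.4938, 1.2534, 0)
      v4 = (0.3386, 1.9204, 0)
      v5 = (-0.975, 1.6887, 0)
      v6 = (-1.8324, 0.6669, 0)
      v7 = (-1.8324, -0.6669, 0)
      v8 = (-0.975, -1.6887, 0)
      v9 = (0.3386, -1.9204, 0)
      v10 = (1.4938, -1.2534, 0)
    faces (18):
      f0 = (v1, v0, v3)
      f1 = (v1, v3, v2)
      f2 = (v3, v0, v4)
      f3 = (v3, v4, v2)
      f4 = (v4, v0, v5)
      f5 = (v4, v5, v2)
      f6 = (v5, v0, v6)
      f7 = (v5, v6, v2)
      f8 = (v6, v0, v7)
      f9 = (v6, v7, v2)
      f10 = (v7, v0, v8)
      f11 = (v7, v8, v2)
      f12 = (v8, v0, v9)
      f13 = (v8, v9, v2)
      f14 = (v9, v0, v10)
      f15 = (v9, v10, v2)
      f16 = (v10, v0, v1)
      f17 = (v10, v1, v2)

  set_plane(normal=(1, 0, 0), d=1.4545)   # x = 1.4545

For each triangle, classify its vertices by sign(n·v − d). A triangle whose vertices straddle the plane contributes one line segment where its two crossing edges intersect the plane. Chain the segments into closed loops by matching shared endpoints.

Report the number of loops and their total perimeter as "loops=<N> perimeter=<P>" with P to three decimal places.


loops=1 perimeter=5.371

Straddling triangles (8 of 18):
  (v1,v0,v3) [+-+] → (1.4545, 0, 0)–(1.4545, 1.22042, 0)  len=1.2204
  (v1,v3,v2) [++-] → (1.4545, 1.22042, 0.060247)–(1.4545, 0, 0.581895)  len=1.3272
  (v3,v0,v4) [+--] → (1.4545, 1.22042, 0)–(1.4545, 1.27609, 0)  len=0.0557
  (v3,v4,v2) [+--] → (1.4545, 1.27609, 0)–(1.4545, 1.22042, 0.060247)  len=0.0820
  (v9,v0,v10) [--+] → (1.4545, -1.22042, 0)–(1.4545, -1.27609, 0)  len=0.0557
  (v9,v10,v2) [-+-] → (1.4545, -1.27609, 0)–(1.4545, -1.22042, 0.060247)  len=0.0820
  (v10,v0,v1) [+-+] → (1.4545, -1.22042, 0)–(1.4545, 0, 0)  len=1.2204
  (v10,v1,v2) [++-] → (1.4545, 0, 0.581895)–(1.4545, -1.22042, 0.060247)  len=1.3272

Chained into 1 loop(s):
  loop 1: 8 segments, perimeter = 5.3707
Total perimeter = 5.371


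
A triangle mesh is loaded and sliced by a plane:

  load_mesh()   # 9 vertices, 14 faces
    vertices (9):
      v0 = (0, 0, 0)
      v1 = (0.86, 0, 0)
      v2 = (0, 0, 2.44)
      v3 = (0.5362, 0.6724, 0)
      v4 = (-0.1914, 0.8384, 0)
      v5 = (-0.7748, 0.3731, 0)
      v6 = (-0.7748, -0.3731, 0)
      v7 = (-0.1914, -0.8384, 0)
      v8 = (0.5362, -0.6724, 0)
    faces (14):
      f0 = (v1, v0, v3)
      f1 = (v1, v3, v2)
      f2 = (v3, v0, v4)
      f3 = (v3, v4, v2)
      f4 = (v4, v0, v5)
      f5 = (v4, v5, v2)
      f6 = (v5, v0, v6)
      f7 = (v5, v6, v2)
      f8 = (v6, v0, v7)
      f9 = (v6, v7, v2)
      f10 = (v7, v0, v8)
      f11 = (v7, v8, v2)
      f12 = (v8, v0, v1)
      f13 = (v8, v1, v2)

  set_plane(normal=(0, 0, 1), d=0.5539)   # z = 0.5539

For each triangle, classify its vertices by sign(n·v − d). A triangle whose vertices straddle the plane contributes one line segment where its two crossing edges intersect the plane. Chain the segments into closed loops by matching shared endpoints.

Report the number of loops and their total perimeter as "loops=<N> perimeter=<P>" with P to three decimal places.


Straddling triangles (7 of 14):
  (v1,v3,v2) [--+] → (0.414478, 0.51976, 0.5539)–(0.664773, 0, 0.5539)  len=0.5769
  (v3,v4,v2) [--+] → (-0.147951, 0.648076, 0.5539)–(0.414478, 0.51976, 0.5539)  len=0.5769
  (v4,v5,v2) [--+] → (-0.598914, 0.288403, 0.5539)–(-0.147951, 0.648076, 0.5539)  len=0.5768
  (v5,v6,v2) [--+] → (-0.598914, -0.288403, 0.5539)–(-0.598914, 0.288403, 0.5539)  len=0.5768
  (v6,v7,v2) [--+] → (-0.147951, -0.648076, 0.5539)–(-0.598914, -0.288403, 0.5539)  len=0.5768
  (v7,v8,v2) [--+] → (0.414478, -0.51976, 0.5539)–(-0.147951, -0.648076, 0.5539)  len=0.5769
  (v8,v1,v2) [--+] → (0.664773, 0, 0.5539)–(0.414478, -0.51976, 0.5539)  len=0.5769

Chained into 1 loop(s):
  loop 1: 7 segments, perimeter = 4.0380
Total perimeter = 4.038

loops=1 perimeter=4.038


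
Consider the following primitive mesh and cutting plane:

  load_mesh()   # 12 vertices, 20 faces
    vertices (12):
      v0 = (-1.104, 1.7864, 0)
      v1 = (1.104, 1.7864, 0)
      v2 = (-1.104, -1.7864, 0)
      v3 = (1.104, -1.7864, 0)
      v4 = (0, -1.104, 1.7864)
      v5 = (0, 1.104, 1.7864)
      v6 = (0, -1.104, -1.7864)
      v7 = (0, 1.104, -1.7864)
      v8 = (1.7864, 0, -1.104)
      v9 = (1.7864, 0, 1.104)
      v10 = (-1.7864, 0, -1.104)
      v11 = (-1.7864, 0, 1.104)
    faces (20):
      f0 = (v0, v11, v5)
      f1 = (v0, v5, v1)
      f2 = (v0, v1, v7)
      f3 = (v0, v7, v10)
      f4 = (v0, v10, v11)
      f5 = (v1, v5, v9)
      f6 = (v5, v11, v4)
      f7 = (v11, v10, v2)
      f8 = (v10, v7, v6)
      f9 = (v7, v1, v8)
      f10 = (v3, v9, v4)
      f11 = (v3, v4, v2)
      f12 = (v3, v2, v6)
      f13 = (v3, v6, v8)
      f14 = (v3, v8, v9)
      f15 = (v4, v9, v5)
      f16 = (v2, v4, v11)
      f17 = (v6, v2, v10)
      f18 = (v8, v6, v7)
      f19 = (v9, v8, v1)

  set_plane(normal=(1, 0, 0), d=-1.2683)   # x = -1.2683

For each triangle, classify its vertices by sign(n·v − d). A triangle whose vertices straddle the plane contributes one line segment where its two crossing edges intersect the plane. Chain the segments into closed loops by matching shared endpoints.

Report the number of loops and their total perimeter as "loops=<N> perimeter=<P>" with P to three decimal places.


loops=1 perimeter=8.205

Straddling triangles (8 of 20):
  (v0,v11,v5) [+-+] → (-1.2683, 1.35629, 0.265808)–(-1.2683, 0.320187, 1.30191)  len=1.4653
  (v0,v7,v10) [++-] → (-1.2683, 0.320187, -1.30191)–(-1.2683, 1.35629, -0.265808)  len=1.4653
  (v0,v10,v11) [+--] → (-1.2683, 1.35629, -0.265808)–(-1.2683, 1.35629, 0.265808)  len=0.5316
  (v5,v11,v4) [+-+] → (-1.2683, 0.320187, 1.30191)–(-1.2683, -0.320187, 1.30191)  len=0.6404
  (v11,v10,v2) [--+] → (-1.2683, -1.35629, -0.265808)–(-1.2683, -1.35629, 0.265808)  len=0.5316
  (v10,v7,v6) [-++] → (-1.2683, 0.320187, -1.30191)–(-1.2683, -0.320187, -1.30191)  len=0.6404
  (v2,v4,v11) [++-] → (-1.2683, -0.320187, 1.30191)–(-1.2683, -1.35629, 0.265808)  len=1.4653
  (v6,v2,v10) [++-] → (-1.2683, -1.35629, -0.265808)–(-1.2683, -0.320187, -1.30191)  len=1.4653

Chained into 1 loop(s):
  loop 1: 8 segments, perimeter = 8.2051
Total perimeter = 8.205


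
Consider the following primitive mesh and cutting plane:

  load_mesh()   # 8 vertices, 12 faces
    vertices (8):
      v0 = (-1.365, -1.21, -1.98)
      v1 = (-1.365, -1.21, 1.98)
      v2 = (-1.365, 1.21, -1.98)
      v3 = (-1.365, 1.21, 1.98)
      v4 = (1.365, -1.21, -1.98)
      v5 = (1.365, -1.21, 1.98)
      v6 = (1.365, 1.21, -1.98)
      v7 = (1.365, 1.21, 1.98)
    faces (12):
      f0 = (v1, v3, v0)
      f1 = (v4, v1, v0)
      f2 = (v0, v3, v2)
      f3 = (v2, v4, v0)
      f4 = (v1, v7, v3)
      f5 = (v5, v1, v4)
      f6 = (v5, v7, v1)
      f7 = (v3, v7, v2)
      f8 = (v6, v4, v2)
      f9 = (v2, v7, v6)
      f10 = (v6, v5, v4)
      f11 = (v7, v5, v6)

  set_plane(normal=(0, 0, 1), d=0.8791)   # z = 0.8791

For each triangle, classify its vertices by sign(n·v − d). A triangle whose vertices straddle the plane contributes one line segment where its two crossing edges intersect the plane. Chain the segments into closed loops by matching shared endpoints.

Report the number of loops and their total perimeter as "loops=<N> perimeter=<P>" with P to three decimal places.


loops=1 perimeter=10.300

Straddling triangles (8 of 12):
  (v1,v3,v0) [++-] → (-1.365, 0.537228, 0.8791)–(-1.365, -1.21, 0.8791)  len=1.7472
  (v4,v1,v0) [-+-] → (-0.606046, -1.21, 0.8791)–(-1.365, -1.21, 0.8791)  len=0.7590
  (v0,v3,v2) [-+-] → (-1.365, 0.537228, 0.8791)–(-1.365, 1.21, 0.8791)  len=0.6728
  (v5,v1,v4) [++-] → (-0.606046, -1.21, 0.8791)–(1.365, -1.21, 0.8791)  len=1.9710
  (v3,v7,v2) [++-] → (0.606046, 1.21, 0.8791)–(-1.365, 1.21, 0.8791)  len=1.9710
  (v2,v7,v6) [-+-] → (0.606046, 1.21, 0.8791)–(1.365, 1.21, 0.8791)  len=0.7590
  (v6,v5,v4) [-+-] → (1.365, -0.537228, 0.8791)–(1.365, -1.21, 0.8791)  len=0.6728
  (v7,v5,v6) [++-] → (1.365, -0.537228, 0.8791)–(1.365, 1.21, 0.8791)  len=1.7472

Chained into 1 loop(s):
  loop 1: 8 segments, perimeter = 10.3000
Total perimeter = 10.300


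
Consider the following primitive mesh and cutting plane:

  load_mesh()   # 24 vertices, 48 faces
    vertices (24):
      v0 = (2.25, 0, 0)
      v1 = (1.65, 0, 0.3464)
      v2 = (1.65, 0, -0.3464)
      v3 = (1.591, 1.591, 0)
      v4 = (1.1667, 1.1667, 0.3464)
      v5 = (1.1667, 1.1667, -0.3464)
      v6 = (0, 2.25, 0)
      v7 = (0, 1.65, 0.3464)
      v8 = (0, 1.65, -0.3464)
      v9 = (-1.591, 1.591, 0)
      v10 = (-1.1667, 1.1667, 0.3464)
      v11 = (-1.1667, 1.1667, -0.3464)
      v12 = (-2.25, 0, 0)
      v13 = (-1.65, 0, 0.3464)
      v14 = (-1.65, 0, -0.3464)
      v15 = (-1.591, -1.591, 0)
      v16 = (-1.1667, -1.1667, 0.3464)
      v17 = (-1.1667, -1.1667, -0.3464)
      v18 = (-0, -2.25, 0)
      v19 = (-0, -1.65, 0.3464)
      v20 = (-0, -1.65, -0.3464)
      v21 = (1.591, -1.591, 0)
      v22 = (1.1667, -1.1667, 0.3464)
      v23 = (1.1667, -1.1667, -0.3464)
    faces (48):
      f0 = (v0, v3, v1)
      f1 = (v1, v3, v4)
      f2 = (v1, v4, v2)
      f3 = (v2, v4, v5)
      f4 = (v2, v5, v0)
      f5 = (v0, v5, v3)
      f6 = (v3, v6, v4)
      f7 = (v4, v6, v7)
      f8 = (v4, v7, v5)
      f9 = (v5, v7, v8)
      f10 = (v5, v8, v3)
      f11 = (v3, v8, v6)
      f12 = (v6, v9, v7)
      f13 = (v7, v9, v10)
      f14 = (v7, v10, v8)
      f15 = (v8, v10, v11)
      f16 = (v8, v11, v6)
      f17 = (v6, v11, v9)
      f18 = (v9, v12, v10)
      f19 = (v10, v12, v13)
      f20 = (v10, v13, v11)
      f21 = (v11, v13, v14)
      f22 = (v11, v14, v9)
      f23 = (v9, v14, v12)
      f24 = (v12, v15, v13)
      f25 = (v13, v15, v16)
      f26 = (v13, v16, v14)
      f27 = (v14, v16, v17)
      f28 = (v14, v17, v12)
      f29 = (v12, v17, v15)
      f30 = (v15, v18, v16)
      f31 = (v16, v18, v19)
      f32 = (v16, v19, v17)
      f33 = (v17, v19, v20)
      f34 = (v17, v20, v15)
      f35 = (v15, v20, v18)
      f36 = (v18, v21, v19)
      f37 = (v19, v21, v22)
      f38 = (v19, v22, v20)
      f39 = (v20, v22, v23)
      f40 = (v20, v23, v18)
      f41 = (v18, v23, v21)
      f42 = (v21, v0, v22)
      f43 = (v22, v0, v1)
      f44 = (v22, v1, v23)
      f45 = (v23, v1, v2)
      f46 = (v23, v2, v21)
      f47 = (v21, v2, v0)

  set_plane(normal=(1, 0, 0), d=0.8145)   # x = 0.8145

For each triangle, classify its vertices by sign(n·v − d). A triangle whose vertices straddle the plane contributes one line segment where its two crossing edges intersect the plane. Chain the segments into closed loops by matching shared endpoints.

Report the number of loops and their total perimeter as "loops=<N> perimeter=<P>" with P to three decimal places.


Straddling triangles (12 of 48):
  (v3,v6,v4) [+-+] → (0.8145, 1.91263, 0)–(0.8145, 1.49372, 0.24183)  len=0.4837
  (v4,v6,v7) [+--] → (0.8145, 1.49372, 0.24183)–(0.8145, 1.3126, 0.3464)  len=0.2091
  (v4,v7,v5) [+-+] → (0.8145, 1.3126, 0.3464)–(0.8145, 1.3126, -0.13726)  len=0.4837
  (v5,v7,v8) [+--] → (0.8145, 1.3126, -0.13726)–(0.8145, 1.3126, -0.3464)  len=0.2091
  (v5,v8,v3) [+-+] → (0.8145, 1.3126, -0.3464)–(0.8145, 1.6198, -0.169063)  len=0.3547
  (v3,v8,v6) [+--] → (0.8145, 1.6198, -0.169063)–(0.8145, 1.91263, 0)  len=0.3381
  (v18,v21,v19) [-+-] → (0.8145, -1.91263, 0)–(0.8145, -1.6198, 0.169063)  len=0.3381
  (v19,v21,v22) [-++] → (0.8145, -1.6198, 0.169063)–(0.8145, -1.3126, 0.3464)  len=0.3547
  (v19,v22,v20) [-+-] → (0.8145, -1.3126, 0.3464)–(0.8145, -1.3126, 0.13726)  len=0.2091
  (v20,v22,v23) [-++] → (0.8145, -1.3126, 0.13726)–(0.8145, -1.3126, -0.3464)  len=0.4837
  (v20,v23,v18) [-+-] → (0.8145, -1.3126, -0.3464)–(0.8145, -1.49372, -0.24183)  len=0.2091
  (v18,v23,v21) [-++] → (0.8145, -1.49372, -0.24183)–(0.8145, -1.91263, 0)  len=0.4837

Chained into 2 loop(s):
  loop 1: 6 segments, perimeter = 2.0785
  loop 2: 6 segments, perimeter = 2.0785
Total perimeter = 4.157

loops=2 perimeter=4.157


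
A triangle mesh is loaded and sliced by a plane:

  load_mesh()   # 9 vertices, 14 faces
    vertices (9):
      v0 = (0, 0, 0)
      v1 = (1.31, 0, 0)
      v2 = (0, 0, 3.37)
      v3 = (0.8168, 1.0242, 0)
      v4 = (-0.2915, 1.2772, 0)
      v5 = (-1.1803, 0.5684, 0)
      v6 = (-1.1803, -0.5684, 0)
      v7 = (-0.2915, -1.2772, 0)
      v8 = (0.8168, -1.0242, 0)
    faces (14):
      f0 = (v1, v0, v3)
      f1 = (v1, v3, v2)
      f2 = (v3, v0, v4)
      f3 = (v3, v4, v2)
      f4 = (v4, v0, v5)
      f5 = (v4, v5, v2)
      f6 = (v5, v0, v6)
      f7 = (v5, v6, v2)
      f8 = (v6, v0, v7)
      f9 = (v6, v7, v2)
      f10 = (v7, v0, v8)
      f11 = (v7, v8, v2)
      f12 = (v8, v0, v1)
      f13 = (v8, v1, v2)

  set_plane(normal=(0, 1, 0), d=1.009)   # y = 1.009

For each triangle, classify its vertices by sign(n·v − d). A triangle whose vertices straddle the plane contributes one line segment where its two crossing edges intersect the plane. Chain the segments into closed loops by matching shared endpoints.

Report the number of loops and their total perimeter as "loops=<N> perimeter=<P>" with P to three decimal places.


loops=1 perimeter=3.544

Straddling triangles (6 of 14):
  (v1,v0,v3) [--+] → (0.804678, 1.009, 0)–(0.82412, 1.009, 0)  len=0.0194
  (v1,v3,v2) [-+-] → (0.82412, 1.009, 0)–(0.804678, 1.009, 0.0500137)  len=0.0537
  (v3,v0,v4) [+-+] → (0.804678, 1.009, 0)–(-0.230288, 1.009, 0)  len=1.0350
  (v3,v4,v2) [++-] → (-0.230288, 1.009, 0.707668)–(0.804678, 1.009, 0.0500137)  len=1.2262
  (v4,v0,v5) [+--] → (-0.230288, 1.009, 0)–(-0.627809, 1.009, 0)  len=0.3975
  (v4,v5,v2) [+--] → (-0.627809, 1.009, 0)–(-0.230288, 1.009, 0.707668)  len=0.8117

Chained into 1 loop(s):
  loop 1: 6 segments, perimeter = 3.5435
Total perimeter = 3.544


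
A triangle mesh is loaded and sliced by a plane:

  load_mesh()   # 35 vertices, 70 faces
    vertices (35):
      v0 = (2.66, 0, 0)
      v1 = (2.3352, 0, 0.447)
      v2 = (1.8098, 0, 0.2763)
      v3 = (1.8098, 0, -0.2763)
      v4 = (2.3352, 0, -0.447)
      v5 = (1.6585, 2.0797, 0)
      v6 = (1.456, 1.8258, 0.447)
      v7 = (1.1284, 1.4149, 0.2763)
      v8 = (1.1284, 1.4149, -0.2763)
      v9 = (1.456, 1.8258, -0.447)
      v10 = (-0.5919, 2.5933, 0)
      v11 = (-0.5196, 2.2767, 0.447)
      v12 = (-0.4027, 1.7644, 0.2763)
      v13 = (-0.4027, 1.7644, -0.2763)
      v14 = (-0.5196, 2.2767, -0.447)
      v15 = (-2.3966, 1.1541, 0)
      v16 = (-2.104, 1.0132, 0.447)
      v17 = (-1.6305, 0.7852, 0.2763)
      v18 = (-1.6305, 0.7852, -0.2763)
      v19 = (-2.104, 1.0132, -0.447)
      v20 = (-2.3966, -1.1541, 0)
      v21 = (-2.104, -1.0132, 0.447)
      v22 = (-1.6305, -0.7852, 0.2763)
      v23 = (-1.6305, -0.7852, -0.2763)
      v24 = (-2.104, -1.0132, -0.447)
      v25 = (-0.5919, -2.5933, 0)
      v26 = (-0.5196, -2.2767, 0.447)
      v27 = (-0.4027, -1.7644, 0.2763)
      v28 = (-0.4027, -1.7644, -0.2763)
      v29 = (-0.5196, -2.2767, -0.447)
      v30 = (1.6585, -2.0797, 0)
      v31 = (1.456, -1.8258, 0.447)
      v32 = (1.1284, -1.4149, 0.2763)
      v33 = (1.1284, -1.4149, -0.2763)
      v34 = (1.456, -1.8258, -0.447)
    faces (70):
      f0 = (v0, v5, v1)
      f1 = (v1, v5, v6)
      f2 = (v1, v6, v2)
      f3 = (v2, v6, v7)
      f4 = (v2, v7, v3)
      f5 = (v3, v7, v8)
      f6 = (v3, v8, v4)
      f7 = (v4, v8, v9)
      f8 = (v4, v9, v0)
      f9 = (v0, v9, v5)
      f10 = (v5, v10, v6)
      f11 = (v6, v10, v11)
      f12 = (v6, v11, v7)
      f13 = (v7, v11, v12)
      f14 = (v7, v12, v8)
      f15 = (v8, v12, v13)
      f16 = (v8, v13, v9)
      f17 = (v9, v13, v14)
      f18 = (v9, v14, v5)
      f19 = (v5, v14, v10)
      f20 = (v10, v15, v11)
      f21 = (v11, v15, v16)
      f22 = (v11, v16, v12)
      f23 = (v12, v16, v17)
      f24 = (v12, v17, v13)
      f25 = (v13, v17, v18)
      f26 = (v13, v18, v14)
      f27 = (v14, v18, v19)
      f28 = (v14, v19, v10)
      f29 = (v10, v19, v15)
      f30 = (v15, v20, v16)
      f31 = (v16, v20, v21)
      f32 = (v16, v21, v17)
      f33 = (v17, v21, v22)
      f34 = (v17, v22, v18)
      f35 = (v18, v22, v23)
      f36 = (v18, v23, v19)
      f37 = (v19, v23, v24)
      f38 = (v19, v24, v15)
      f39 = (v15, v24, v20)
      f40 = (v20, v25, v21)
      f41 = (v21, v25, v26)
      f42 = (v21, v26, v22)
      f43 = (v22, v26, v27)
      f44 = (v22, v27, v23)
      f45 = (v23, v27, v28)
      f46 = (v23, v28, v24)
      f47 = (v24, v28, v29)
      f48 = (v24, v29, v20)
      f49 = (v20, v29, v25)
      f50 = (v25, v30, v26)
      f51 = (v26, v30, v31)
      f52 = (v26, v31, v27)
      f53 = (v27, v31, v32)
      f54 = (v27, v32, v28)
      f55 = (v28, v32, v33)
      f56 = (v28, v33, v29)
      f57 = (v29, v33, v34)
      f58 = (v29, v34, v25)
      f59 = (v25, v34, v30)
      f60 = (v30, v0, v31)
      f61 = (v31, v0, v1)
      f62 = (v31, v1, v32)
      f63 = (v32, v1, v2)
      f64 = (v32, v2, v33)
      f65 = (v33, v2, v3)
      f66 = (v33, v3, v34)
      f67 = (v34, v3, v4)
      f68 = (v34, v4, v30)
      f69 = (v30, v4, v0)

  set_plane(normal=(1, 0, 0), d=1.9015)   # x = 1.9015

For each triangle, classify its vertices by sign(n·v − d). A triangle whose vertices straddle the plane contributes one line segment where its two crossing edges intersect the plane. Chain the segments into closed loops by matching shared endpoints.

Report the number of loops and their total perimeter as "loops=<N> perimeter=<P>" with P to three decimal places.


Straddling triangles (14 of 70):
  (v0,v5,v1) [+-+] → (1.9015, 1.57509, 0)–(1.9015, 1.33289, 0.160516)  len=0.2906
  (v1,v5,v6) [+--] → (1.9015, 1.33289, 0.160516)–(1.9015, 0.900648, 0.447)  len=0.5186
  (v1,v6,v2) [+--] → (1.9015, 0.900648, 0.447)–(1.9015, 0, 0.306093)  len=0.9116
  (v3,v8,v4) [--+] → (1.9015, 0.508487, -0.385654)–(1.9015, 0, -0.306093)  len=0.5147
  (v4,v8,v9) [+--] → (1.9015, 0.508487, -0.385654)–(1.9015, 0.900648, -0.447)  len=0.3969
  (v4,v9,v0) [+-+] → (1.9015, 0.900648, -0.447)–(1.9015, 1.15022, -0.281603)  len=0.2994
  (v0,v9,v5) [+--] → (1.9015, 1.15022, -0.281603)–(1.9015, 1.57509, 0)  len=0.5097
  (v30,v0,v31) [-+-] → (1.9015, -1.57509, 0)–(1.9015, -1.15022, 0.281603)  len=0.5097
  (v31,v0,v1) [-++] → (1.9015, -1.15022, 0.281603)–(1.9015, -0.900648, 0.447)  len=0.2994
  (v31,v1,v32) [-+-] → (1.9015, -0.900648, 0.447)–(1.9015, -0.508487, 0.385654)  len=0.3969
  (v32,v1,v2) [-+-] → (1.9015, -0.508487, 0.385654)–(1.9015, 0, 0.306093)  len=0.5147
  (v34,v3,v4) [--+] → (1.9015, 0, -0.306093)–(1.9015, -0.900648, -0.447)  len=0.9116
  (v34,v4,v30) [-+-] → (1.9015, -0.900648, -0.447)–(1.9015, -1.33289, -0.160516)  len=0.5186
  (v30,v4,v0) [-++] → (1.9015, -1.33289, -0.160516)–(1.9015, -1.57509, 0)  len=0.2906

Chained into 1 loop(s):
  loop 1: 14 segments, perimeter = 6.8829
Total perimeter = 6.883

loops=1 perimeter=6.883


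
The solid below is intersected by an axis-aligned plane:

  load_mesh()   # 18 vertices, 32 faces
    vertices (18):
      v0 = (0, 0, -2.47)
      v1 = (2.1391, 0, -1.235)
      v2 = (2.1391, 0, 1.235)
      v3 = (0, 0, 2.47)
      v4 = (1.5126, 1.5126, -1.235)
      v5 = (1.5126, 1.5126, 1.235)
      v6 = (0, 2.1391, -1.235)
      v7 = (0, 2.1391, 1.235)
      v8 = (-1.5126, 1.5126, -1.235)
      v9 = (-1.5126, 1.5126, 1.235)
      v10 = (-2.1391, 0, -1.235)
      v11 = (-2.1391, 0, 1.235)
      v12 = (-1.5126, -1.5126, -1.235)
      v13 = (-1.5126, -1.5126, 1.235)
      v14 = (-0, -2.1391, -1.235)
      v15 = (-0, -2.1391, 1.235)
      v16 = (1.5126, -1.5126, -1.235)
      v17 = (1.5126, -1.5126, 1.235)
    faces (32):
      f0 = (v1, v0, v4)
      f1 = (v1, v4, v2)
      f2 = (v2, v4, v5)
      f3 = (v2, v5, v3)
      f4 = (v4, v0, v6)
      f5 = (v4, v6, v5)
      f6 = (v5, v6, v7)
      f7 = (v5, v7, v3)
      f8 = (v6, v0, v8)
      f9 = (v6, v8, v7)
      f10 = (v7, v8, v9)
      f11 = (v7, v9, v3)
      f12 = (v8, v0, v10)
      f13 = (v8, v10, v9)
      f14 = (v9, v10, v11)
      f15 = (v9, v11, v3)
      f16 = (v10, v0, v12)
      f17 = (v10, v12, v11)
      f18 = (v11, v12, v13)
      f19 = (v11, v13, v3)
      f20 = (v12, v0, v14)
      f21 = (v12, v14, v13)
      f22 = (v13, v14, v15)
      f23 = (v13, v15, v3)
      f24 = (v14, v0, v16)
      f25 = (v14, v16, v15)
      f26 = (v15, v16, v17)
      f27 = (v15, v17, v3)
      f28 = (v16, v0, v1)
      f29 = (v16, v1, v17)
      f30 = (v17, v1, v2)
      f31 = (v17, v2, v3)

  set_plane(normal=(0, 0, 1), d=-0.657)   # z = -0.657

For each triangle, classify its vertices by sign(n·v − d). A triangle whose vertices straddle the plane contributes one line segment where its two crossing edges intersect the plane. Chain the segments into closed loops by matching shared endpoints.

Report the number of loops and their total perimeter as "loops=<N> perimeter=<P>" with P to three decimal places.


Straddling triangles (16 of 32):
  (v1,v4,v2) [--+] → (1.65921, 1.15864, -0.657)–(2.1391, 0, -0.657)  len=1.2541
  (v2,v4,v5) [+-+] → (1.65921, 1.15864, -0.657)–(1.5126, 1.5126, -0.657)  len=0.3831
  (v4,v6,v5) [--+] → (0.353961, 1.99249, -0.657)–(1.5126, 1.5126, -0.657)  len=1.2541
  (v5,v6,v7) [+-+] → (0.353961, 1.99249, -0.657)–(0, 2.1391, -0.657)  len=0.3831
  (v6,v8,v7) [--+] → (-1.15864, 1.65921, -0.657)–(0, 2.1391, -0.657)  len=1.2541
  (v7,v8,v9) [+-+] → (-1.15864, 1.65921, -0.657)–(-1.5126, 1.5126, -0.657)  len=0.3831
  (v8,v10,v9) [--+] → (-1.99249, 0.353961, -0.657)–(-1.5126, 1.5126, -0.657)  len=1.2541
  (v9,v10,v11) [+-+] → (-1.99249, 0.353961, -0.657)–(-2.1391, 0, -0.657)  len=0.3831
  (v10,v12,v11) [--+] → (-1.65921, -1.15864, -0.657)–(-2.1391, 0, -0.657)  len=1.2541
  (v11,v12,v13) [+-+] → (-1.65921, -1.15864, -0.657)–(-1.5126, -1.5126, -0.657)  len=0.3831
  (v12,v14,v13) [--+] → (-0.353961, -1.99249, -0.657)–(-1.5126, -1.5126, -0.657)  len=1.2541
  (v13,v14,v15) [+-+] → (-0.353961, -1.99249, -0.657)–(0, -2.1391, -0.657)  len=0.3831
  (v14,v16,v15) [--+] → (1.15864, -1.65921, -0.657)–(0, -2.1391, -0.657)  len=1.2541
  (v15,v16,v17) [+-+] → (1.15864, -1.65921, -0.657)–(1.5126, -1.5126, -0.657)  len=0.3831
  (v16,v1,v17) [--+] → (1.99249, -0.353961, -0.657)–(1.5126, -1.5126, -0.657)  len=1.2541
  (v17,v1,v2) [+-+] → (1.99249, -0.353961, -0.657)–(2.1391, 0, -0.657)  len=0.3831

Chained into 1 loop(s):
  loop 1: 16 segments, perimeter = 13.0977
Total perimeter = 13.098

loops=1 perimeter=13.098


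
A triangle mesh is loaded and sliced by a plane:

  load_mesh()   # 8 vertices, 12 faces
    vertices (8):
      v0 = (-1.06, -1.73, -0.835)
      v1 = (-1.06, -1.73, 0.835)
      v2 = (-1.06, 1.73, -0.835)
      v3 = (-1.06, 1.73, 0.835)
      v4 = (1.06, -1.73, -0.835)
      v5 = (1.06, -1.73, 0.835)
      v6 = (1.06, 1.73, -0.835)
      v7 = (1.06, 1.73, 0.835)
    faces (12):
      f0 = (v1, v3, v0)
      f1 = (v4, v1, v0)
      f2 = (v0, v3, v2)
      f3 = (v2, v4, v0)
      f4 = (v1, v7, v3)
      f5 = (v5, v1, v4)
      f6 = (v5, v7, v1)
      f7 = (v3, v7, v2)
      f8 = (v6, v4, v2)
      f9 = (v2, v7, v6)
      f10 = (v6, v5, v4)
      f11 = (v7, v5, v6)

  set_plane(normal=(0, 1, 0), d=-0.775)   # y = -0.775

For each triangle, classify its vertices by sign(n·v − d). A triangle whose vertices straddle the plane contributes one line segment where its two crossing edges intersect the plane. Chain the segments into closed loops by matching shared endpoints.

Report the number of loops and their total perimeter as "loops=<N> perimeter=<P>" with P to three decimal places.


Straddling triangles (8 of 12):
  (v1,v3,v0) [-+-] → (-1.06, -0.775, 0.835)–(-1.06, -0.775, -0.374061)  len=1.2091
  (v0,v3,v2) [-++] → (-1.06, -0.775, -0.374061)–(-1.06, -0.775, -0.835)  len=0.4609
  (v2,v4,v0) [+--] → (0.474855, -0.775, -0.835)–(-1.06, -0.775, -0.835)  len=1.5349
  (v1,v7,v3) [-++] → (-0.474855, -0.775, 0.835)–(-1.06, -0.775, 0.835)  len=0.5851
  (v5,v7,v1) [-+-] → (1.06, -0.775, 0.835)–(-0.474855, -0.775, 0.835)  len=1.5349
  (v6,v4,v2) [+-+] → (1.06, -0.775, -0.835)–(0.474855, -0.775, -0.835)  len=0.5851
  (v6,v5,v4) [+--] → (1.06, -0.775, 0.374061)–(1.06, -0.775, -0.835)  len=1.2091
  (v7,v5,v6) [+-+] → (1.06, -0.775, 0.835)–(1.06, -0.775, 0.374061)  len=0.4609

Chained into 1 loop(s):
  loop 1: 8 segments, perimeter = 7.5800
Total perimeter = 7.580

loops=1 perimeter=7.580


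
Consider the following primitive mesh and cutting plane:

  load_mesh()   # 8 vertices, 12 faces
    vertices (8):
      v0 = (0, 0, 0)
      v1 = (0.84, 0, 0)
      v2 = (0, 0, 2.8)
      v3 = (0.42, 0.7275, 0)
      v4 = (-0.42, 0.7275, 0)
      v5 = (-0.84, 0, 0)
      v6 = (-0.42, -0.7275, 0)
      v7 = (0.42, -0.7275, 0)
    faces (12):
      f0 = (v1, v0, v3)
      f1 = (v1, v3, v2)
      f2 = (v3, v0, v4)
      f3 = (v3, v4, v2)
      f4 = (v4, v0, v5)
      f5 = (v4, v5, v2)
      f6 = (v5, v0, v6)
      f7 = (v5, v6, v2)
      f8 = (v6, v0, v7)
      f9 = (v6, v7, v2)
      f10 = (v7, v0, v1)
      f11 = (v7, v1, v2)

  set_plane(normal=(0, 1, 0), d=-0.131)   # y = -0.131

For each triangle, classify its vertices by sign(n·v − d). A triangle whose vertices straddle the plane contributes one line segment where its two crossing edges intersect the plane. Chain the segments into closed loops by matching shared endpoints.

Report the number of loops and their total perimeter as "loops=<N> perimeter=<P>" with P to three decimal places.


loops=1 perimeter=6.474

Straddling triangles (6 of 12):
  (v5,v0,v6) [++-] → (-0.0756289, -0.131, 0)–(-0.764371, -0.131, 0)  len=0.6887
  (v5,v6,v2) [+-+] → (-0.764371, -0.131, 0)–(-0.0756289, -0.131, 2.29581)  len=2.3969
  (v6,v0,v7) [-+-] → (-0.0756289, -0.131, 0)–(0.0756289, -0.131, 0)  len=0.1513
  (v6,v7,v2) [--+] → (0.0756289, -0.131, 2.29581)–(-0.0756289, -0.131, 2.29581)  len=0.1513
  (v7,v0,v1) [-++] → (0.0756289, -0.131, 0)–(0.764371, -0.131, 0)  len=0.6887
  (v7,v1,v2) [-++] → (0.764371, -0.131, 0)–(0.0756289, -0.131, 2.29581)  len=2.3969

Chained into 1 loop(s):
  loop 1: 6 segments, perimeter = 6.4738
Total perimeter = 6.474


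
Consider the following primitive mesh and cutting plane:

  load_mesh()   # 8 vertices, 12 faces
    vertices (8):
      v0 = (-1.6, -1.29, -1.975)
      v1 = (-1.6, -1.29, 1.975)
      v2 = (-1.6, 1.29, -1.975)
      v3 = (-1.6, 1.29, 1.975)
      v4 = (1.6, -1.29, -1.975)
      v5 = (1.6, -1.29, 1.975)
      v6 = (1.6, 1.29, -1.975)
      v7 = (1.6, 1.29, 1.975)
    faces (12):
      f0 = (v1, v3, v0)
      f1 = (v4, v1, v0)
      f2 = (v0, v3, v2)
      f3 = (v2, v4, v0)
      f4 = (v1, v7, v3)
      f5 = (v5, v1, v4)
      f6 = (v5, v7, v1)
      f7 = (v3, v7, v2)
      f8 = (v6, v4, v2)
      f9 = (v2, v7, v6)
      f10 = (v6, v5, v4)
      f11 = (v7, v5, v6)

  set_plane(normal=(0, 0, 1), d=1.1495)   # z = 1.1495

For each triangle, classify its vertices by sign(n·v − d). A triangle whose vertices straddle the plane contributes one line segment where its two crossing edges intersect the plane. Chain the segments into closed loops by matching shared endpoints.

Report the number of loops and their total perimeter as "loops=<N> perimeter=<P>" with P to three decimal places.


Straddling triangles (8 of 12):
  (v1,v3,v0) [++-] → (-1.6, 0.750813, 1.1495)–(-1.6, -1.29, 1.1495)  len=2.0408
  (v4,v1,v0) [-+-] → (-0.931241, -1.29, 1.1495)–(-1.6, -1.29, 1.1495)  len=0.6688
  (v0,v3,v2) [-+-] → (-1.6, 0.750813, 1.1495)–(-1.6, 1.29, 1.1495)  len=0.5392
  (v5,v1,v4) [++-] → (-0.931241, -1.29, 1.1495)–(1.6, -1.29, 1.1495)  len=2.5312
  (v3,v7,v2) [++-] → (0.931241, 1.29, 1.1495)–(-1.6, 1.29, 1.1495)  len=2.5312
  (v2,v7,v6) [-+-] → (0.931241, 1.29, 1.1495)–(1.6, 1.29, 1.1495)  len=0.6688
  (v6,v5,v4) [-+-] → (1.6, -0.750813, 1.1495)–(1.6, -1.29, 1.1495)  len=0.5392
  (v7,v5,v6) [++-] → (1.6, -0.750813, 1.1495)–(1.6, 1.29, 1.1495)  len=2.0408

Chained into 1 loop(s):
  loop 1: 8 segments, perimeter = 11.5600
Total perimeter = 11.560

loops=1 perimeter=11.560


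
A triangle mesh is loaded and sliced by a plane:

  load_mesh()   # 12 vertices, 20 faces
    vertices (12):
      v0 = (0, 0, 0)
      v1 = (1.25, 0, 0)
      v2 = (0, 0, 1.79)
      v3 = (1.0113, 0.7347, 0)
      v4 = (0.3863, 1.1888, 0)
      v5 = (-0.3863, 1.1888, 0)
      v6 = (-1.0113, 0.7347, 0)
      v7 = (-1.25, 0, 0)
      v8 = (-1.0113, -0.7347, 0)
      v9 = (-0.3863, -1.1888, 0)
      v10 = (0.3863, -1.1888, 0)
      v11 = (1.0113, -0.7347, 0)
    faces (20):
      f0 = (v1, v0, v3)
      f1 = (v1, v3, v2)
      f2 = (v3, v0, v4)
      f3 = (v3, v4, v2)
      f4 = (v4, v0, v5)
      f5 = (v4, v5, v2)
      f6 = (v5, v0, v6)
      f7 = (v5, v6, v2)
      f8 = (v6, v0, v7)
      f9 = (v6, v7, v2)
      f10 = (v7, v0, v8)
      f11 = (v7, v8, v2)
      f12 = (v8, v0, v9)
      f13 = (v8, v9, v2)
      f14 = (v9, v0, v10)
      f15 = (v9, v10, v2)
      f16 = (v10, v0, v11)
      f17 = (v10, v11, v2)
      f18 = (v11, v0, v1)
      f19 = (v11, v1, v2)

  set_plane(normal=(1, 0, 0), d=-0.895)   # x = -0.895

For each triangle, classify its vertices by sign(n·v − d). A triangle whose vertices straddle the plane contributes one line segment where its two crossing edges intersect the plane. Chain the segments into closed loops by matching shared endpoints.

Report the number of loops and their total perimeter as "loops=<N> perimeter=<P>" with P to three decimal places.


Straddling triangles (8 of 20):
  (v5,v0,v6) [++-] → (-0.895, 0.650209, 0)–(-0.895, 0.819199, 0)  len=0.1690
  (v5,v6,v2) [+-+] → (-0.895, 0.819199, 0)–(-0.895, 0.650209, 0.205851)  len=0.2663
  (v6,v0,v7) [-+-] → (-0.895, 0.650209, 0)–(-0.895, 0, 0)  len=0.6502
  (v6,v7,v2) [--+] → (-0.895, 0, 0.50836)–(-0.895, 0.650209, 0.205851)  len=0.7171
  (v7,v0,v8) [-+-] → (-0.895, 0, 0)–(-0.895, -0.650209, 0)  len=0.6502
  (v7,v8,v2) [--+] → (-0.895, -0.650209, 0.205851)–(-0.895, 0, 0.50836)  len=0.7171
  (v8,v0,v9) [-++] → (-0.895, -0.650209, 0)–(-0.895, -0.819199, 0)  len=0.1690
  (v8,v9,v2) [-++] → (-0.895, -0.819199, 0)–(-0.895, -0.650209, 0.205851)  len=0.2663

Chained into 1 loop(s):
  loop 1: 8 segments, perimeter = 3.6053
Total perimeter = 3.605

loops=1 perimeter=3.605


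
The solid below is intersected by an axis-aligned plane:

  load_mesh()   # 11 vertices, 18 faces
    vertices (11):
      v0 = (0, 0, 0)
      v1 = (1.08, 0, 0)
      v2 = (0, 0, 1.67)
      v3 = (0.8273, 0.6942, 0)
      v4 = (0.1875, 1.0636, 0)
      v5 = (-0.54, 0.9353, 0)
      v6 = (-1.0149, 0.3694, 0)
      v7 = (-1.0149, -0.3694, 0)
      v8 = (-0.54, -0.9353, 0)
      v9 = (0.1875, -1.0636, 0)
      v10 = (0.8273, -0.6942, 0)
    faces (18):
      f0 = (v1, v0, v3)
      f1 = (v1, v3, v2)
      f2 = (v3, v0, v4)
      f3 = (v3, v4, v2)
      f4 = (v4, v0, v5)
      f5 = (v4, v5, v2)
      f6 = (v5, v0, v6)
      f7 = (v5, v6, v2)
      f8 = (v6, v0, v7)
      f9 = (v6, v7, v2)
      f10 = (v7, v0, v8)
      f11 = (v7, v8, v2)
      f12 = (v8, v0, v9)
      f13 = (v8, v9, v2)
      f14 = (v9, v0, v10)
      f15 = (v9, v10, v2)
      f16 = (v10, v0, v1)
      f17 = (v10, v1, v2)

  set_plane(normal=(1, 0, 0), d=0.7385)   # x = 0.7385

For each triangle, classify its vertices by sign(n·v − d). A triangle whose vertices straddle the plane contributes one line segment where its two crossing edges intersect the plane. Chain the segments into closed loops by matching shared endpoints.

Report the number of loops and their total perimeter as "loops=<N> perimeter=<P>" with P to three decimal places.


loops=1 perimeter=3.351

Straddling triangles (8 of 18):
  (v1,v0,v3) [+-+] → (0.7385, 0, 0)–(0.7385, 0.619687, 0)  len=0.6197
  (v1,v3,v2) [++-] → (0.7385, 0.619687, 0.179253)–(0.7385, 0, 0.52806)  len=0.7111
  (v3,v0,v4) [+--] → (0.7385, 0.619687, 0)–(0.7385, 0.74547, 0)  len=0.1258
  (v3,v4,v2) [+--] → (0.7385, 0.74547, 0)–(0.7385, 0.619687, 0.179253)  len=0.2190
  (v9,v0,v10) [--+] → (0.7385, -0.619687, 0)–(0.7385, -0.74547, 0)  len=0.1258
  (v9,v10,v2) [-+-] → (0.7385, -0.74547, 0)–(0.7385, -0.619687, 0.179253)  len=0.2190
  (v10,v0,v1) [+-+] → (0.7385, -0.619687, 0)–(0.7385, 0, 0)  len=0.6197
  (v10,v1,v2) [++-] → (0.7385, 0, 0.52806)–(0.7385, -0.619687, 0.179253)  len=0.7111

Chained into 1 loop(s):
  loop 1: 8 segments, perimeter = 3.3511
Total perimeter = 3.351


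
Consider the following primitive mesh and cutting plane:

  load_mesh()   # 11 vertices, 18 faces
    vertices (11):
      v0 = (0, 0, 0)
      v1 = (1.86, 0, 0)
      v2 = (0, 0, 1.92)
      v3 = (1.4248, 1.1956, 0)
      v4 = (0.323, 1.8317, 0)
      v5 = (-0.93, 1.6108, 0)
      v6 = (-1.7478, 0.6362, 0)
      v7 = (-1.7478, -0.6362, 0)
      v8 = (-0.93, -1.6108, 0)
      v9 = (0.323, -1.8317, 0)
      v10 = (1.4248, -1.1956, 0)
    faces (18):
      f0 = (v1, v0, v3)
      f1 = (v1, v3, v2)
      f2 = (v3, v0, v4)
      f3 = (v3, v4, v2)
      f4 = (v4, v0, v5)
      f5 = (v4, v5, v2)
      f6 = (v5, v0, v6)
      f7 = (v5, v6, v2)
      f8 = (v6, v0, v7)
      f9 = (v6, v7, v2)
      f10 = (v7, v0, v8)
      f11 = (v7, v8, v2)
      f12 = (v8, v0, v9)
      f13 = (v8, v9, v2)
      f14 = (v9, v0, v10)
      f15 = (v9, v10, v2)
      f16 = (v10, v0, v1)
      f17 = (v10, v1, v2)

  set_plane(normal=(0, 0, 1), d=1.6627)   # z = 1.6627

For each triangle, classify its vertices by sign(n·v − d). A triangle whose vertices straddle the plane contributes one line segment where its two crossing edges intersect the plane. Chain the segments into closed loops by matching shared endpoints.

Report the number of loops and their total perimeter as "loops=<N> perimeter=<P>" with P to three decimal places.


Straddling triangles (9 of 18):
  (v1,v3,v2) [--+] → (0.190938, 0.160223, 1.6627)–(0.249259, 0, 1.6627)  len=0.1705
  (v3,v4,v2) [--+] → (0.0432854, 0.245467, 1.6627)–(0.190938, 0.160223, 1.6627)  len=0.1705
  (v4,v5,v2) [--+] → (-0.12463, 0.215864, 1.6627)–(0.0432854, 0.245467, 1.6627)  len=0.1705
  (v5,v6,v2) [--+] → (-0.234223, 0.0852574, 1.6627)–(-0.12463, 0.215864, 1.6627)  len=0.1705
  (v6,v7,v2) [--+] → (-0.234223, -0.0852574, 1.6627)–(-0.234223, 0.0852574, 1.6627)  len=0.1705
  (v7,v8,v2) [--+] → (-0.12463, -0.215864, 1.6627)–(-0.234223, -0.0852574, 1.6627)  len=0.1705
  (v8,v9,v2) [--+] → (0.0432854, -0.245467, 1.6627)–(-0.12463, -0.215864, 1.6627)  len=0.1705
  (v9,v10,v2) [--+] → (0.190938, -0.160223, 1.6627)–(0.0432854, -0.245467, 1.6627)  len=0.1705
  (v10,v1,v2) [--+] → (0.249259, 0, 1.6627)–(0.190938, -0.160223, 1.6627)  len=0.1705

Chained into 1 loop(s):
  loop 1: 9 segments, perimeter = 1.5345
Total perimeter = 1.535

loops=1 perimeter=1.535
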